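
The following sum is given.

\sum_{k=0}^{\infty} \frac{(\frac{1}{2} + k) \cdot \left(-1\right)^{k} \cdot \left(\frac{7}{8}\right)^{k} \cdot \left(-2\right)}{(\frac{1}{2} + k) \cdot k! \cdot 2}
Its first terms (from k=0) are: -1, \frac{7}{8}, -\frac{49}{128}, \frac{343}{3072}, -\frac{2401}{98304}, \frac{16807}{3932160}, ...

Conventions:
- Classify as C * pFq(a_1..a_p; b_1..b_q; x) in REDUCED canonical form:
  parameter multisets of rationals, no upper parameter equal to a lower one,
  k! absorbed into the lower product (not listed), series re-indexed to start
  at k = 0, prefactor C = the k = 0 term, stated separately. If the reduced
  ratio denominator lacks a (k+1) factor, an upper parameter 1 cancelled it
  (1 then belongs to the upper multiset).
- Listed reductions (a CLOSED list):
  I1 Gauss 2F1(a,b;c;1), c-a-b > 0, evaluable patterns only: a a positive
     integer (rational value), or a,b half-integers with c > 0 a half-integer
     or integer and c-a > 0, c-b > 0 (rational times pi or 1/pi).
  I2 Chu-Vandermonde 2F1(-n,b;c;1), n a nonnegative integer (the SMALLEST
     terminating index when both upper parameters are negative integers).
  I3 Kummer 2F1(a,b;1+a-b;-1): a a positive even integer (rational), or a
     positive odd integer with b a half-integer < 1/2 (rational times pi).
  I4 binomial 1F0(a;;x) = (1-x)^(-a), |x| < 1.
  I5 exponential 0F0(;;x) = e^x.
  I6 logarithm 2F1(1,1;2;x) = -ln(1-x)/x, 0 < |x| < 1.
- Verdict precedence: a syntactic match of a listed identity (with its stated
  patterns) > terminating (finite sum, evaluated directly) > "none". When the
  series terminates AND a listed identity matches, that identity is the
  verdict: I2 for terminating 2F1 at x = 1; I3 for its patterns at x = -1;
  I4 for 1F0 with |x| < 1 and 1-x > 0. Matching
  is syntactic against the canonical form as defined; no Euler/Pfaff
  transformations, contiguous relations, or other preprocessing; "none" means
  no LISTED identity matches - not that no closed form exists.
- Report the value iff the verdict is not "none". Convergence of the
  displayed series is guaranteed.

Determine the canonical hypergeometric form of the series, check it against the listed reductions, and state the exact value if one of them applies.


Classification (C = -1): 0F0 with upper {-}, lower {-}, argument x = -\frac{7}{8}. Verdict: exponential (I5) applies (the 0F0 exponential series at x = -\frac{7}{8}). Exact value: \left(-1\right) \cdot e^{-\frac{7}{8}}.

Key observation: t_0 = -1 here, and the constant factors (prefactor -1) combine into one prefactor.
Adjacent-term ratio: r(k) = -\frac{7}{8} * 1 / [(k+1)] - poly over poly, x = -\frac{7}{8} from leading terms; C = -1 at k = 0.


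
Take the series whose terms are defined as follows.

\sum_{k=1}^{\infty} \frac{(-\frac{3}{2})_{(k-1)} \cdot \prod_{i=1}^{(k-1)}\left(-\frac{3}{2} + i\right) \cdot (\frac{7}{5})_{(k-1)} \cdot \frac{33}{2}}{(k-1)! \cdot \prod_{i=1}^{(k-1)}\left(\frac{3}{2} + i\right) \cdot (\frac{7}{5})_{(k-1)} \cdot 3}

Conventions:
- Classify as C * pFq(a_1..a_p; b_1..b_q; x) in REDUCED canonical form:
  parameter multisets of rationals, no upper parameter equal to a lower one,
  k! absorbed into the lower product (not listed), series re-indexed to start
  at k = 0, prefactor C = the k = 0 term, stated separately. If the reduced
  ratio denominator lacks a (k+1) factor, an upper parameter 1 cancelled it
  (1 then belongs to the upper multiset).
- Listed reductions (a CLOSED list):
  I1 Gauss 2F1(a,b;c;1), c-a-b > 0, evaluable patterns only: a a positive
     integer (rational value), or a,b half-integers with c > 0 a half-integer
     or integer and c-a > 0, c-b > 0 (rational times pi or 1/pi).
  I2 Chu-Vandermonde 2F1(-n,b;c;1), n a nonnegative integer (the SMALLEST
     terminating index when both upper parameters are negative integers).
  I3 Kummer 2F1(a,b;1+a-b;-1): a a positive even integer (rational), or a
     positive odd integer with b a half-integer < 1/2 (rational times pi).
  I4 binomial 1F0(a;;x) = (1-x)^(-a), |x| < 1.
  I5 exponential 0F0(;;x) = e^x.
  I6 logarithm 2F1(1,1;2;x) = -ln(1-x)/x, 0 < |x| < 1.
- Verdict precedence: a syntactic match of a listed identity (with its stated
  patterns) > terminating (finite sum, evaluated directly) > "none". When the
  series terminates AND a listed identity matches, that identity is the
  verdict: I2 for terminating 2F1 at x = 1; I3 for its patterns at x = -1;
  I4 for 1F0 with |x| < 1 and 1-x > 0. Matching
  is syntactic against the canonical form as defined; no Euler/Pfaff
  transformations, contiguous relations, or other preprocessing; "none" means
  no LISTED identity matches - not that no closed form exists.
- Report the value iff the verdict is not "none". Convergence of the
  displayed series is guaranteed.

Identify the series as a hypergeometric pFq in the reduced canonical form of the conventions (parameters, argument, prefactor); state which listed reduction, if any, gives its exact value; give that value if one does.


This is \frac{11}{2} * 2F1(-\frac{3}{2}, -\frac{1}{2}; \frac{5}{2}; 1) in reduced canonical form. Verdict at x = 1: Gauss (I1, half-integer pattern) matches (x = 1; upper {-\frac{3}{2}, -\frac{1}{2}} half-integers, c = \frac{5}{2} in the evaluable pattern). Value: \frac{1155}{512} \cdot \pi.

Key step: from the first term \frac{11}{2}: the constant factors (prefactor 11/2) combine into one prefactor.
Term ratio: r(k) = 1 * (k-\frac{3}{2}) (k-\frac{1}{2}) / [(k+\frac{5}{2}) (k+1)] - poly over poly, x = 1 from leading terms; C = \frac{11}{2} at k = 0.


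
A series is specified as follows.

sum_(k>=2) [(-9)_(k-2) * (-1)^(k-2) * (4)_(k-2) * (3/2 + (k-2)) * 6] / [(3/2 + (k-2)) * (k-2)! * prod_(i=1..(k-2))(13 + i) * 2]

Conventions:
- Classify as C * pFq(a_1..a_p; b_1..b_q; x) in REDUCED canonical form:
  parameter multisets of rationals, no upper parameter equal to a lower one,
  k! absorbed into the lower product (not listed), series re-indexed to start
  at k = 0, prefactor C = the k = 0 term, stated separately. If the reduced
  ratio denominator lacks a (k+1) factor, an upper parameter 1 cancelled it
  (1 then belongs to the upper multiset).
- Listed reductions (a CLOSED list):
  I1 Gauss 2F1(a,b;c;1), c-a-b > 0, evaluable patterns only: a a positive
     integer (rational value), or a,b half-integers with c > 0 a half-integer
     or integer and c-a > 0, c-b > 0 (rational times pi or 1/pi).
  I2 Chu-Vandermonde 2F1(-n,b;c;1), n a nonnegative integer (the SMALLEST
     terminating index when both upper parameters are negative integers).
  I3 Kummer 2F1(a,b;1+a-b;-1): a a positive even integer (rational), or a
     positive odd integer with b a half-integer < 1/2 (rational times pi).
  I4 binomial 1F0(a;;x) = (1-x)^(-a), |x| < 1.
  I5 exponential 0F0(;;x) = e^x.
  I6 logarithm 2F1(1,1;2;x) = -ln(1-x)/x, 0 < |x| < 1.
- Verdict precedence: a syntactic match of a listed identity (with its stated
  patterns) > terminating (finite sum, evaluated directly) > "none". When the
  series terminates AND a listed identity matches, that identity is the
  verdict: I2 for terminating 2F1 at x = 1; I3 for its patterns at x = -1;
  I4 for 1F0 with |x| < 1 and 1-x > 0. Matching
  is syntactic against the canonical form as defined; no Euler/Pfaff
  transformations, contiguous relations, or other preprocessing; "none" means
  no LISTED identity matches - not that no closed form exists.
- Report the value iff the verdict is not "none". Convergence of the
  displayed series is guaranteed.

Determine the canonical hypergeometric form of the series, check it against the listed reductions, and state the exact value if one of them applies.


The series (x = -1) is 2F1: upper {-9, 4}, lower {14}, prefactor 3. Verdict: Kummer (I3) matches (x = -1; c = 14 equals 1+a-b for upper {-9, 4}: listed pattern). Its exact value is 39.

The tell: t_0 being 3, k + 3/2 divides numerator and denominator alike; prefactor 3 after cancelling.
Ratio: r(k) = (-1) * (k-9) (k+4) / [(k+14) (k+1)] - rational; roots negated = parameters, x = (-1), C = 3.


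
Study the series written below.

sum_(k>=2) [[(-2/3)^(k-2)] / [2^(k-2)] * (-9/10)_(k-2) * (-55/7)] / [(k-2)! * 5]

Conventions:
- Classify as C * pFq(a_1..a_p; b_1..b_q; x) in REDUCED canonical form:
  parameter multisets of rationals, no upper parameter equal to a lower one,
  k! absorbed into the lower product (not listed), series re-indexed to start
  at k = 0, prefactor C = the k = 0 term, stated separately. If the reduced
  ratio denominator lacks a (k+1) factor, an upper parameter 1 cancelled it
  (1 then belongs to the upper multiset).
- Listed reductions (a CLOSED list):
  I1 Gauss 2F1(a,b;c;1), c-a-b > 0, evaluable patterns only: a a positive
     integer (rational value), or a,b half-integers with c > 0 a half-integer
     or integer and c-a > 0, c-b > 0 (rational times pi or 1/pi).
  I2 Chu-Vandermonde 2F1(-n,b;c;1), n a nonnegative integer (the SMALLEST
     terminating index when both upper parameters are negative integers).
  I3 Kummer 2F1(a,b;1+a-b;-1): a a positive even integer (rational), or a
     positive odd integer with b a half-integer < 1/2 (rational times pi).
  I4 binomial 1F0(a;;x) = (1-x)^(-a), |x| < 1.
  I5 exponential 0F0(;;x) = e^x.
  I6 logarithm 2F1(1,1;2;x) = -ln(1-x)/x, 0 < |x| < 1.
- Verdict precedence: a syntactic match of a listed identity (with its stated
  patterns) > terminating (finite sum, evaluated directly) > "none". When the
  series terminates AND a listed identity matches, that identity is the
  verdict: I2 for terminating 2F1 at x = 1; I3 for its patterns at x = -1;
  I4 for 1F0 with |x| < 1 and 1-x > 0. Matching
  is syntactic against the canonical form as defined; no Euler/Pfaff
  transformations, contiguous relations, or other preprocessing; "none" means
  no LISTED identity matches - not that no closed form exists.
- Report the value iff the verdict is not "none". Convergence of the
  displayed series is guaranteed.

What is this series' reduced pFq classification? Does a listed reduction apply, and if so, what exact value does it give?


Key observation: from the first term -11/7: the constant factors (prefactor -11/7) combine into one prefactor.
Term ratio: r(k) = (-1/3) * (k-9/10) / [(k+1)] - rational in k. x = (-1/3); t_0 = -11/7; negate the roots.

With C = -11/7: the canonical form is 1F0(-9/10; -; -1/3). Verdict (x = -1/3): binomial (I4) applies (the 1F0 binomial series: exponent 9/10, x = -1/3). Its exact value is (-11/7) * (4/3)^(9/10).


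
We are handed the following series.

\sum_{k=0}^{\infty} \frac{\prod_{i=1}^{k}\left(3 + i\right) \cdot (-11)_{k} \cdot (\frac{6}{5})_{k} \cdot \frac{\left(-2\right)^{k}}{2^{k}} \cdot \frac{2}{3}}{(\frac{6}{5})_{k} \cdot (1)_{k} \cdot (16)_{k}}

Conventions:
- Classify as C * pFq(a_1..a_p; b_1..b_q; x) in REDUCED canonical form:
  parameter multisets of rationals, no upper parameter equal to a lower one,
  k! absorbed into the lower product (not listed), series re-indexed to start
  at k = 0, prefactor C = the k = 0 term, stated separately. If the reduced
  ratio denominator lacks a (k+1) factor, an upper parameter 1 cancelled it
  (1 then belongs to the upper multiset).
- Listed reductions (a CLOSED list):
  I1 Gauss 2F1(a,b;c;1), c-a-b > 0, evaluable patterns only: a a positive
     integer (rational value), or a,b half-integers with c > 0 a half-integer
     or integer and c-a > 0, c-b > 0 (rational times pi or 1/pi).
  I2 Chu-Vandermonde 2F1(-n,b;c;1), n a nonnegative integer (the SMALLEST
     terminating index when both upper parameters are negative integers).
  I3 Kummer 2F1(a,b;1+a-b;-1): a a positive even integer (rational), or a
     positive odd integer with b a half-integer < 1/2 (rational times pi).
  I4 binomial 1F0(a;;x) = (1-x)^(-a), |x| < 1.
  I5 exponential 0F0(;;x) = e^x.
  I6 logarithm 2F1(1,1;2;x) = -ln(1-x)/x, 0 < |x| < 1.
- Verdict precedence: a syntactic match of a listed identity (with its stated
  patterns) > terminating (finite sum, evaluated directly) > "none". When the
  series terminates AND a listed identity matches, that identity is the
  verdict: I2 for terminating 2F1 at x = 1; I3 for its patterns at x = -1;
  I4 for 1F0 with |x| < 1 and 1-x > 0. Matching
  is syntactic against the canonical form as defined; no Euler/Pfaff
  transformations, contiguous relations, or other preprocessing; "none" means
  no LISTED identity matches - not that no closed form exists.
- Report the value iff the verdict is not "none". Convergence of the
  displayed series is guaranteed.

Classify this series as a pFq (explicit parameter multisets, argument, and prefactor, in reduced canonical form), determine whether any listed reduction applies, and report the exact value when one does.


This is \frac{2}{3} * 2F1(-11, 4; 16; -1) in reduced canonical form. Verdict: the Kummer evaluation I3 fires (x = -1; c = 16 equals 1+a-b for upper {-11, 4}: listed pattern). Sum: \frac{35}{3}.

Key observation: with t_0 = \frac{2}{3}, the parameter 6/5 appears in both the upper and lower lists and cancels.
Adjacent-term ratio: r(k) = -1 * (k-11) (k+4) / [(k+16) (k+1)] - rational; roots negated = parameters, x = -1, C = \frac{2}{3}.


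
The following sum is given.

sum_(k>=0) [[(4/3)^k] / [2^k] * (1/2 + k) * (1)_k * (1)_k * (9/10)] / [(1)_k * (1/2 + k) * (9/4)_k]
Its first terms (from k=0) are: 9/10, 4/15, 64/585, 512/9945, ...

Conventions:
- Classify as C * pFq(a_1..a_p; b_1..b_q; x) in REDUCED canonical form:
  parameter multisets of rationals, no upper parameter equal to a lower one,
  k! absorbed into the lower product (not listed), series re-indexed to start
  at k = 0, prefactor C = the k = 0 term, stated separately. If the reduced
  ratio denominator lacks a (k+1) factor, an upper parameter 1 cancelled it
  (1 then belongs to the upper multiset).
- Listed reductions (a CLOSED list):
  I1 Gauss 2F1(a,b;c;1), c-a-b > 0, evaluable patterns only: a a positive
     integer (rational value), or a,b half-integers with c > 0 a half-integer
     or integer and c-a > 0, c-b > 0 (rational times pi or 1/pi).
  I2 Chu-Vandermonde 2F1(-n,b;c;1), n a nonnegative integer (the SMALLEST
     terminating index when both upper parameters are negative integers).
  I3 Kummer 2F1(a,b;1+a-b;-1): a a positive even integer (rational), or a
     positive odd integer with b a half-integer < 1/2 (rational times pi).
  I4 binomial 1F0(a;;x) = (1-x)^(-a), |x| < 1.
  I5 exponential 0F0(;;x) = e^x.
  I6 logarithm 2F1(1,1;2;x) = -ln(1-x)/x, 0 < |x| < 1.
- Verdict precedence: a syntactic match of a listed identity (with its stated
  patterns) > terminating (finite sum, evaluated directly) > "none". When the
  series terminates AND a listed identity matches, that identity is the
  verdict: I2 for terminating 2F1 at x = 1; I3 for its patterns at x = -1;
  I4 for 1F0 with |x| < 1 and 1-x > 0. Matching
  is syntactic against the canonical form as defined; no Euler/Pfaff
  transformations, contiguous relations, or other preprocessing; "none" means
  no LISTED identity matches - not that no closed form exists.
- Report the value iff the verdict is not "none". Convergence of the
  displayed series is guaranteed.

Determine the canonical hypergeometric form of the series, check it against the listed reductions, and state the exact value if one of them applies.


Key step: x = (2/3) and (1)_k (prefactor 9/10) is k! itself.
Term ratio: r(k) = (2/3) * (k+1) (k+1) / [(k+9/4) (k+1)] - poly over poly, x = (2/3) from leading terms; C = 9/10 at k = 0.

x = 2/3 here; the reduced form reads 2F1, upper {1, 1}, lower {9/4}, C = 9/10. Verdict: none - at argument 2/3 the multisets {1, 1} ; {9/4} match no listed identity.


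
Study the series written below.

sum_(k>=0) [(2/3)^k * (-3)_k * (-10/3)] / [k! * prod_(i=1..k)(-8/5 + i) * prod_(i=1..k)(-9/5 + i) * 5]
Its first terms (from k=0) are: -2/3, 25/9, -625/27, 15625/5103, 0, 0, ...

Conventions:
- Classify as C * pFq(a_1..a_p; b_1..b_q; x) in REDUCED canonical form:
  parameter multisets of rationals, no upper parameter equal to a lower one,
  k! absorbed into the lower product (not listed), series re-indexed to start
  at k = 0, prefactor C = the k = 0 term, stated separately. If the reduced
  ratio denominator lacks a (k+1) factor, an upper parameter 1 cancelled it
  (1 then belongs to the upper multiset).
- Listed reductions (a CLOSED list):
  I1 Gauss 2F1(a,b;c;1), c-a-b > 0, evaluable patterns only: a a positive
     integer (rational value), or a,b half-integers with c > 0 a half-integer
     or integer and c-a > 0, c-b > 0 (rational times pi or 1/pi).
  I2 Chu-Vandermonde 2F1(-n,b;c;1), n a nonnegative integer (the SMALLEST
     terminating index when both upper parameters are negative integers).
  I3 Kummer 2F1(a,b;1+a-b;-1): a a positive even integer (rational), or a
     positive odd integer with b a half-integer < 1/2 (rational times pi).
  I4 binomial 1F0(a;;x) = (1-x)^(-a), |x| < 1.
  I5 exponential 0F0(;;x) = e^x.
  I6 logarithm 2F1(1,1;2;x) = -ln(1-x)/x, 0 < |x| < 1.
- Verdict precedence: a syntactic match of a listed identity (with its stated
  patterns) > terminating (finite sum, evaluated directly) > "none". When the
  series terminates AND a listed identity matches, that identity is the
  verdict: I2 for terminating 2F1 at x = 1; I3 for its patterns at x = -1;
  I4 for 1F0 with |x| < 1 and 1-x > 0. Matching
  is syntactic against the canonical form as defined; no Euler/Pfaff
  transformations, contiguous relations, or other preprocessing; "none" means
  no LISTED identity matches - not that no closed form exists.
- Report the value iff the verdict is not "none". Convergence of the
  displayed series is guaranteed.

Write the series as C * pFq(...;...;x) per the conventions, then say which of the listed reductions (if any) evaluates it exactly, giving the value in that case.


At argument 2/3: a 1F2 with upper {-3}, lower {-4/5, -3/5}, scaled by C = -2/3. Verdict: terminating. (-3)_k vanishes past k = 3, leaving a 4-term sum, computed directly. Hence: -91727/5103.

Key step: t_0 being -2/3, the lower running product (C = -2/3) is a rising factorial.
Consecutive-term ratio: r(k) = (2/3) * (k-3) / [(k-4/5) (k-3/5) (k+1)] - rational in k, leading ratio (2/3); with t_0 = -2/3, classification follows.


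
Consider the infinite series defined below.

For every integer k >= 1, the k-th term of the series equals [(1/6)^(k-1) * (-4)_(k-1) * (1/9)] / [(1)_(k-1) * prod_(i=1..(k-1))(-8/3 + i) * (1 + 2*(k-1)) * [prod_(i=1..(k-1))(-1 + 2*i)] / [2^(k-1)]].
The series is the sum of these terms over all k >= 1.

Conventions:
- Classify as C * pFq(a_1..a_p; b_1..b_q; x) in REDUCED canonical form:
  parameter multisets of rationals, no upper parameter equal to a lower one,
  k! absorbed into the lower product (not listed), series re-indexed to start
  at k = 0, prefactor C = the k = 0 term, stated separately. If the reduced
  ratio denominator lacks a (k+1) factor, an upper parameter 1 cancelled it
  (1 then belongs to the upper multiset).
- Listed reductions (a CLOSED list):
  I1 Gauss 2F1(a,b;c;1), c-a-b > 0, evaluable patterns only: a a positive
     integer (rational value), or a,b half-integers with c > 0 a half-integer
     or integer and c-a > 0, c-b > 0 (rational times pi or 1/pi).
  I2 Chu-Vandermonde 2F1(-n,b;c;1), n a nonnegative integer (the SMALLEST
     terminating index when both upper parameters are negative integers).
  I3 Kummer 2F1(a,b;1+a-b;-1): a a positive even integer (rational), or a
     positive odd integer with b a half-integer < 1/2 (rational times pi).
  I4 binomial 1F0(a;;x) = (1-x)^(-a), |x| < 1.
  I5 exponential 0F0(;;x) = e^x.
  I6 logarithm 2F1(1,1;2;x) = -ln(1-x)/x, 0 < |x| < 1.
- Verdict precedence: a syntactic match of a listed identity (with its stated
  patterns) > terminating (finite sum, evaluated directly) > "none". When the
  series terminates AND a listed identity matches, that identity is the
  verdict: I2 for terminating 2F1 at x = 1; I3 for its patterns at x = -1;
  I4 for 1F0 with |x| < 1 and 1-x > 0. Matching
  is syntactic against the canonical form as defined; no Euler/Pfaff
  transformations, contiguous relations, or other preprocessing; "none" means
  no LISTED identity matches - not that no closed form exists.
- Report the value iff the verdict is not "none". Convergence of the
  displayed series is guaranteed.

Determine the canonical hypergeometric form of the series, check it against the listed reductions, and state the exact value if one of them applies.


At argument 1/6: a 1F2 with upper {-4}, lower {-5/3, 3/2}, scaled by C = 1/9. Verdict: terminating - the sum ends at index 4 because -4 is a negative integer; exact evaluation follows. Sum: 49249/340200.

Key step: from the first term 1/9: the lower running product (C = 1/9) is a rising factorial.
Step ratio: r(k) = (1/6) * (k-4) / [(k-5/3) (k+3/2) (k+1)] - rational in k, leading ratio (1/6); with t_0 = 1/9, classification follows.


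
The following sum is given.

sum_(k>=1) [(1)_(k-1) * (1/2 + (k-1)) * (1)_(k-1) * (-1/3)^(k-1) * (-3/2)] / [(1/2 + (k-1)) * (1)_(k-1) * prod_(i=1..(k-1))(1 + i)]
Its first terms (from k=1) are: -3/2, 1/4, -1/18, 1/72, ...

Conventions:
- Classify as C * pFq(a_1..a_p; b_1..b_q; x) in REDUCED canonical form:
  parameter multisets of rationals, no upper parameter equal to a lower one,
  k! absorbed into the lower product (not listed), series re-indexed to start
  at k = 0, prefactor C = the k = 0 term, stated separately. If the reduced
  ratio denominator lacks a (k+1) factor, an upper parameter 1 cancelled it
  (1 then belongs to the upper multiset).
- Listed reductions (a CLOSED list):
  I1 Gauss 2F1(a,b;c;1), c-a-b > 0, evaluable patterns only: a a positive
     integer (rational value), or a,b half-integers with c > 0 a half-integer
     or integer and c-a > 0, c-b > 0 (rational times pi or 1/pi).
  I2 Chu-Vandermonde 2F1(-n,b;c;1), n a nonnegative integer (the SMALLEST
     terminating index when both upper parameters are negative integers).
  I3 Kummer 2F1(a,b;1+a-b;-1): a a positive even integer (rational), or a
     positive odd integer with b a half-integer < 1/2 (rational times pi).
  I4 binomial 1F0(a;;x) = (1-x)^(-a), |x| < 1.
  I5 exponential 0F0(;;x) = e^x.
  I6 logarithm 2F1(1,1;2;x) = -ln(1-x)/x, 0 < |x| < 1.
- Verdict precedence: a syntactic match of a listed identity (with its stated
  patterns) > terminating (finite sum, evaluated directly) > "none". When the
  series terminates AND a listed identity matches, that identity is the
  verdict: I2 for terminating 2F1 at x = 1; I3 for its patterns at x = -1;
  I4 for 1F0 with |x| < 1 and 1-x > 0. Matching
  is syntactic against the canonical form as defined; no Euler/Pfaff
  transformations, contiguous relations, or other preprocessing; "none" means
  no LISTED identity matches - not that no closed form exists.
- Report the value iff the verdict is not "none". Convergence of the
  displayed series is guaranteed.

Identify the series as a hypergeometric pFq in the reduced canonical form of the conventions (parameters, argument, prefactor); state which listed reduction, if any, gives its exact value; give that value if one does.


Key observation: t_0 being -3/2, the lower running product (C = -3/2, x = -1/3) is a rising factorial.
Ratio: r(k) = (-1/3) * (k+1) (k+1) / [(k+2) (k+1)] - rational; roots negated = parameters, x = (-1/3), C = -3/2.

At argument -1/3: a 2F1 with upper {1, 1}, lower {2}, scaled by C = -3/2. Verdict: this is the I6 logarithm reduction (the logarithm: parameters (1,1;2), x = -1/3). Hence: (-9/2) * ln(4/3).


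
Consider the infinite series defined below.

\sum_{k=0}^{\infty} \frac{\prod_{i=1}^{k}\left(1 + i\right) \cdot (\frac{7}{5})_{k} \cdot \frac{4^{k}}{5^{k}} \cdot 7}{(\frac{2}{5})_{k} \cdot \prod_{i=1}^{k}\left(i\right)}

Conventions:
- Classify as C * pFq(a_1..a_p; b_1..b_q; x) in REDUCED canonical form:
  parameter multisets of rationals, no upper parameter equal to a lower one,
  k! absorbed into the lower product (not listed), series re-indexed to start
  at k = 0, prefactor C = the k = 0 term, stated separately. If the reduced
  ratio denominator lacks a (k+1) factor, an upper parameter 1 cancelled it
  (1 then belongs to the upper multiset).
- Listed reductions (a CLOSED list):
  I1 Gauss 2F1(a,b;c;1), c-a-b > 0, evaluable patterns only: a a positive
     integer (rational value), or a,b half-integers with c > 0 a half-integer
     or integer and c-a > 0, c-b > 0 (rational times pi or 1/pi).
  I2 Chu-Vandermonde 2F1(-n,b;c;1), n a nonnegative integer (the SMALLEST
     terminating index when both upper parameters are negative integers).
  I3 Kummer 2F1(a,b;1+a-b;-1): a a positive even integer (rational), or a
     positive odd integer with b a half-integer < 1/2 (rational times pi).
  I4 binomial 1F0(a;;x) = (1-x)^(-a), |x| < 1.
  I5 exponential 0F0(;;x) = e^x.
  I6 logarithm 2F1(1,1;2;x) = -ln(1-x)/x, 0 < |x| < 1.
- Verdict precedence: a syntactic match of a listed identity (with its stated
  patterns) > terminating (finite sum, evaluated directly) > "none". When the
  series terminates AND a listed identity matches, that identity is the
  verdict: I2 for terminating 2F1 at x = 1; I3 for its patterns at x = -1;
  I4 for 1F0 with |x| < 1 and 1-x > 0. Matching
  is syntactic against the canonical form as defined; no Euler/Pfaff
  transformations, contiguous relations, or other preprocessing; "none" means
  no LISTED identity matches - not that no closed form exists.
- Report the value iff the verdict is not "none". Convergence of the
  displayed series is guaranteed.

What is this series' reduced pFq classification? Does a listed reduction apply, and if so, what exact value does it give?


The series (x = \frac{4}{5}) is 2F1: upper {\frac{7}{5}, 2}, lower {\frac{2}{5}}, prefactor 7. Verdict: none here - no I1-I6 shape fits x = \frac{4}{5} with lower {\frac{2}{5}}.

Key step: x = \frac{4}{5} and the running product (prefactor 7) telescopes to a rising factorial.
Ratio: r(k) = \frac{4}{5} * (k+\frac{7}{5}) (k+2) / [(k+\frac{2}{5}) (k+1)] - rational in k, leading ratio \frac{4}{5}; with t_0 = 7, classification follows.


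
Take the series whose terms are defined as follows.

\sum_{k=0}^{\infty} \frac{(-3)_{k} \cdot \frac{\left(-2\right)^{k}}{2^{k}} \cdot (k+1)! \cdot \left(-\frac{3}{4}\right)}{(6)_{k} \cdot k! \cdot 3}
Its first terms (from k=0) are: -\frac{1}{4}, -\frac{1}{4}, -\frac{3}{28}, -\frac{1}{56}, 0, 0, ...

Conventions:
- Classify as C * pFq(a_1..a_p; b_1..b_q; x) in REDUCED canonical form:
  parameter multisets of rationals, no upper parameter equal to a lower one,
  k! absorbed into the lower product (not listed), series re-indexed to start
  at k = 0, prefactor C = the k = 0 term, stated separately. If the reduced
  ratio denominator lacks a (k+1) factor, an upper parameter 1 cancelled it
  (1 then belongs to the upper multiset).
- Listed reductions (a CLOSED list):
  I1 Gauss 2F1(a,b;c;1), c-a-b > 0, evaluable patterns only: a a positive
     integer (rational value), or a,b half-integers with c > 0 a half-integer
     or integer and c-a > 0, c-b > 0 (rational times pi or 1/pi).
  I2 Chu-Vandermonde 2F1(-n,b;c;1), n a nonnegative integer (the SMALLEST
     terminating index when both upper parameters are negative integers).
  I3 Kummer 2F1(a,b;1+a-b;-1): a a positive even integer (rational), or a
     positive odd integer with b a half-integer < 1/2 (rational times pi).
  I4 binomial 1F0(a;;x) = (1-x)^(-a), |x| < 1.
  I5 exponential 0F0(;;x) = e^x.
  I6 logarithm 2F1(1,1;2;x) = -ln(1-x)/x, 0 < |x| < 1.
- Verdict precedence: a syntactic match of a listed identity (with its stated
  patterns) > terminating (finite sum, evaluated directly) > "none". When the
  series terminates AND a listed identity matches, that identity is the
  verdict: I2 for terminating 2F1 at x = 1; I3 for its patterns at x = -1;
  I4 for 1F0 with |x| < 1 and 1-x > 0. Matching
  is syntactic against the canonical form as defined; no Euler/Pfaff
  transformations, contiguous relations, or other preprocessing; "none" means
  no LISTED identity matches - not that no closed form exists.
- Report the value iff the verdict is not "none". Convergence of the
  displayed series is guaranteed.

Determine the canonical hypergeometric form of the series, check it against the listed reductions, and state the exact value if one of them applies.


Reduced: x = -1, 2F1, upper = {-3, 2}, lower = {6}, C = -\frac{1}{4}. Verdict: this is the Kummer evaluation I3 (x = -1; c = 6 equals 1+a-b for upper {-3, 2}: listed pattern). Value: -\frac{5}{8}.

First insight: with t_0 = -\frac{1}{4}, the constant factors (prefactor -1/4) combine into one prefactor.
Term ratio: r(k) = -1 * (k-3) (k+2) / [(k+6) (k+1)] ; factor over Q: parameters, x = -1, and C = -\frac{1}{4}.


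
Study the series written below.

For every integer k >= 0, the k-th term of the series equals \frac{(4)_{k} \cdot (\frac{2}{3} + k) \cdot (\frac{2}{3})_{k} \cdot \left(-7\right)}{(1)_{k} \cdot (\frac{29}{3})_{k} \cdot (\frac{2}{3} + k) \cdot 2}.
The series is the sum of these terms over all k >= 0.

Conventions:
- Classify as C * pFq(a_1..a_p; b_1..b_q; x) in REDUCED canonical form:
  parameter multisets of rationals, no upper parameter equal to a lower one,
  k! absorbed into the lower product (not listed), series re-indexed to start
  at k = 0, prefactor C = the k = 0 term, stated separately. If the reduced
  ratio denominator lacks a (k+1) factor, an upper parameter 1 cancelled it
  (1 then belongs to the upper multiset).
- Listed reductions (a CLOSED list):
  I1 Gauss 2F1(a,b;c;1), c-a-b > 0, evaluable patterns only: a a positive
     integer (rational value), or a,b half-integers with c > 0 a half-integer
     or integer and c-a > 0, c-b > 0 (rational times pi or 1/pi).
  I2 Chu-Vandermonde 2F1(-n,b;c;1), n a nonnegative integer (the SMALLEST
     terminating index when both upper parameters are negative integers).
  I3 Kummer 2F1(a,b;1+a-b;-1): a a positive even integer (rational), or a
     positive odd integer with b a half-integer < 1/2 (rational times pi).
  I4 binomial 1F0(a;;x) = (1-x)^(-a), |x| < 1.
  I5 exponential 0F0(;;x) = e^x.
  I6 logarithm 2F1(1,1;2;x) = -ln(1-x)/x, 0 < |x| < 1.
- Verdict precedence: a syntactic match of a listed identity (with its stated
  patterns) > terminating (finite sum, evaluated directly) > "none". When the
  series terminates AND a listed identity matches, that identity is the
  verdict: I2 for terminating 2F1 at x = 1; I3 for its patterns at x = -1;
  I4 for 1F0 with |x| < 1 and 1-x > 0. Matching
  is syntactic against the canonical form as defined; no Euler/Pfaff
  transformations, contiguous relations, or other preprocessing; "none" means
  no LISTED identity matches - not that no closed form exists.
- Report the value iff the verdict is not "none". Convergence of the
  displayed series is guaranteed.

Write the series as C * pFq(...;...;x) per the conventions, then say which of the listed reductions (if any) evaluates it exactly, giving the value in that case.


Prefactor -\frac{7}{2}, argument 1: 2F1 with upper {\frac{2}{3}, 4} over lower {\frac{29}{3}}. Verdict at x = 1: the Gauss summation I1 matches (x = 1: the Gamma ratio telescopes since c-a-b = 5 > 0 and a = 4 in Z>0). Hence: -\frac{5083}{972}.

The tell: from the first term -\frac{7}{2}: the constant factors (C = -7/2) combine into one prefactor.
Consecutive-term ratio: r(k) = 1 * (k+\frac{2}{3}) (k+4) / [(k+\frac{29}{3}) (k+1)] - rational in k, leading ratio 1; with t_0 = -\frac{7}{2}, classification follows.


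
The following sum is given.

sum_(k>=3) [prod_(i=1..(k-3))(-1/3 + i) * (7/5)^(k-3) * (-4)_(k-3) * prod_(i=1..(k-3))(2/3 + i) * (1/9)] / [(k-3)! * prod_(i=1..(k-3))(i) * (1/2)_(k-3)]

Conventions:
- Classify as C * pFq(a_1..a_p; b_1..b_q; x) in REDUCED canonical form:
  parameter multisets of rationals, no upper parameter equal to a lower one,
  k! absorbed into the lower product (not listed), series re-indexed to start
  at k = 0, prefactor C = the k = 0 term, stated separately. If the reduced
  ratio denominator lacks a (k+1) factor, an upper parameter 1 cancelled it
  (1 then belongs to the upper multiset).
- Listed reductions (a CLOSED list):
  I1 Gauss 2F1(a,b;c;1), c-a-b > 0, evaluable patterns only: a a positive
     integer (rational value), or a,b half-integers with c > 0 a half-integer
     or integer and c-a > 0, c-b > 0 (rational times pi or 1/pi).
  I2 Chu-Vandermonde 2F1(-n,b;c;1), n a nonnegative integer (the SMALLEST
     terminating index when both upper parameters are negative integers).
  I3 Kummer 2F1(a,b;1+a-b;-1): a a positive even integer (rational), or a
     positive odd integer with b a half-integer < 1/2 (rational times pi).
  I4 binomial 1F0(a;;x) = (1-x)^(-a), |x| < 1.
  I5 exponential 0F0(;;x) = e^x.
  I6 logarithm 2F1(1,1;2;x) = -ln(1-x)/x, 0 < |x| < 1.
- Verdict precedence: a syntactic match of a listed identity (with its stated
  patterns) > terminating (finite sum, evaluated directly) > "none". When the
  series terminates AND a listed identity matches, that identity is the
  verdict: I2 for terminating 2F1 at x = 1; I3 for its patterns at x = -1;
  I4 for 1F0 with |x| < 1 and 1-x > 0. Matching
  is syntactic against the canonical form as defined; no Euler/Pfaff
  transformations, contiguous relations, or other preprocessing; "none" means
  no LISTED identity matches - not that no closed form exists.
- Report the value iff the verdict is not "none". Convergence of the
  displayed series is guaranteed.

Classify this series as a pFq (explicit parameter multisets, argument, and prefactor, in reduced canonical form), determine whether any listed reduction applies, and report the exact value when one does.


At argument 7/5: a 3F2 with upper {-4, 2/3, 5/3}, lower {1/2, 1}, scaled by C = 1/9. Verdict: terminating. With -4 upstairs the series is a 5-term polynomial sum; evaluated term by term. Its exact value is 2322197/66430125.

Key step: with t_0 = 1/9, the running product (prefactor 1/9) telescopes to a rising factorial.
Consecutive-term ratio: r(k) = (7/5) * (k-4) (k+2/3) (k+5/3) / [(k+1/2) (k+1) (k+1)] ; factor over Q: parameters, x = (7/5), and C = 1/9.


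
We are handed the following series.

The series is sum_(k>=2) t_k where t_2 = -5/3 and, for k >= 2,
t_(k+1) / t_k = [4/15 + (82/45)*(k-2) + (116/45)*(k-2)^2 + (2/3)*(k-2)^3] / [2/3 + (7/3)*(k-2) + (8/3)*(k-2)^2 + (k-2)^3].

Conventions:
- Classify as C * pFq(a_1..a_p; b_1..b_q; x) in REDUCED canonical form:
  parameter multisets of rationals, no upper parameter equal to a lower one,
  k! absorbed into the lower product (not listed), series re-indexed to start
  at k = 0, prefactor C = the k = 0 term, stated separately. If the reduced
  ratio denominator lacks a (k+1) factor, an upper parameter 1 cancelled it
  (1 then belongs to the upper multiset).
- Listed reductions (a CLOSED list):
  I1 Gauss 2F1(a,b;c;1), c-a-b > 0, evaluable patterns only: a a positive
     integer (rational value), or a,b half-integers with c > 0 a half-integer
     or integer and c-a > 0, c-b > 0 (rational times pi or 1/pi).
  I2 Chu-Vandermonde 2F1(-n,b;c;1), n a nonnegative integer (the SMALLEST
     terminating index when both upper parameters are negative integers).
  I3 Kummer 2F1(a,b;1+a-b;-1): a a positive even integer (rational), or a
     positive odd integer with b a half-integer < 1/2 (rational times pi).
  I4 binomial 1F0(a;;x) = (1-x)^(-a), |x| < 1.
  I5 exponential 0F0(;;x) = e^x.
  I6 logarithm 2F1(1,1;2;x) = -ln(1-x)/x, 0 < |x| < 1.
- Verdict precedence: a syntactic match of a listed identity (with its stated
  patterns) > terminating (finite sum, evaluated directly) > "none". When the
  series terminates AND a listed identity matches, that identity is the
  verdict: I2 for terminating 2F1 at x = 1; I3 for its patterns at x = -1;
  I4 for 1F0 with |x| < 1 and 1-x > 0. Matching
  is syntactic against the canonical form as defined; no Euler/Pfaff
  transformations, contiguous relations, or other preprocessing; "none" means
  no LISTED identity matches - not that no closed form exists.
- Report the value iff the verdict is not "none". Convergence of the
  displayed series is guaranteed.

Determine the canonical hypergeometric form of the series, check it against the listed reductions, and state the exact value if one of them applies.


Key step: t_0 being -5/3, roots of the ratio polynomials (C = -5/3) are the negated parameters.
Step ratio: r(k) = (2/3) * (k+1/5) (k+3) / [(k+1) (k+1)] ; factor over Q: parameters, x = (2/3), and C = -5/3.

Prefactor -5/3, argument 2/3: 2F1 with upper {1/5, 3} over lower {1}. Verdict: none. Every listed pattern misses the 2F1 form at 2/3, upper {1/5, 3}.


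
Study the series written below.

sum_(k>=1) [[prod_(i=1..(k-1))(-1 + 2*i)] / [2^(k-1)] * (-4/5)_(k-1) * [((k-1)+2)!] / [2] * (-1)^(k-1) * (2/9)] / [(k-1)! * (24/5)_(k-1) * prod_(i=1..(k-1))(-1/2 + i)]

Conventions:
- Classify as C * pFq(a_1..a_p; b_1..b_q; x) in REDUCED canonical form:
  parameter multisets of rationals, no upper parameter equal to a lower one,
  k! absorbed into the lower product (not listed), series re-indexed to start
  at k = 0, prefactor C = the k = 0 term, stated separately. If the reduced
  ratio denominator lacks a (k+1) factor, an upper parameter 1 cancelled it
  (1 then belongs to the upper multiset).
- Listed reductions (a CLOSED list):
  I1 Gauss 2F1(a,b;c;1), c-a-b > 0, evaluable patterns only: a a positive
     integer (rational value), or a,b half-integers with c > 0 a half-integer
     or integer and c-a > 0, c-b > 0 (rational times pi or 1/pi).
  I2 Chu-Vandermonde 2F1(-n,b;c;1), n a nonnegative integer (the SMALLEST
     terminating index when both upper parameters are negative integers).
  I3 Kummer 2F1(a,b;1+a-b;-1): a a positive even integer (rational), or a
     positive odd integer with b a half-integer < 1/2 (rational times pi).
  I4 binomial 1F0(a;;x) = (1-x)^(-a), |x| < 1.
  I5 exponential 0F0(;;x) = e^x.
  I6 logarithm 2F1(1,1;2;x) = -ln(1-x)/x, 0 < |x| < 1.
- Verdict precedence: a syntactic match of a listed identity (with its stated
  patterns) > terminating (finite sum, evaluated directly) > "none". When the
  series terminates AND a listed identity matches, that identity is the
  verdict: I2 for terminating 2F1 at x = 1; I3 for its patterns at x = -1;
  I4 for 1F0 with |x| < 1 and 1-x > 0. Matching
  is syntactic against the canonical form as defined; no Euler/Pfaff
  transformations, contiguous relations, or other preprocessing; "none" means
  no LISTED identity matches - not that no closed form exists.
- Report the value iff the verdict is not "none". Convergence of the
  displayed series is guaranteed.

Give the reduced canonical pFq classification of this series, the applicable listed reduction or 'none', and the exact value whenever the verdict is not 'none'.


First insight: x = (-1) and the lower running product (C = 2/9, x = -1) is a rising factorial.
Ratio: r(k) = (-1) * (k-4/5) (k+3) / [(k+24/5) (k+1)] - rational; roots negated = parameters, x = (-1), C = 2/9.

Reduced: x = -1, 2F1, upper = {-4/5, 3}, lower = {24/5}, C = 2/9. Verdict: none - at argument -1 the multisets {-4/5, 3} ; {24/5} match no listed identity.


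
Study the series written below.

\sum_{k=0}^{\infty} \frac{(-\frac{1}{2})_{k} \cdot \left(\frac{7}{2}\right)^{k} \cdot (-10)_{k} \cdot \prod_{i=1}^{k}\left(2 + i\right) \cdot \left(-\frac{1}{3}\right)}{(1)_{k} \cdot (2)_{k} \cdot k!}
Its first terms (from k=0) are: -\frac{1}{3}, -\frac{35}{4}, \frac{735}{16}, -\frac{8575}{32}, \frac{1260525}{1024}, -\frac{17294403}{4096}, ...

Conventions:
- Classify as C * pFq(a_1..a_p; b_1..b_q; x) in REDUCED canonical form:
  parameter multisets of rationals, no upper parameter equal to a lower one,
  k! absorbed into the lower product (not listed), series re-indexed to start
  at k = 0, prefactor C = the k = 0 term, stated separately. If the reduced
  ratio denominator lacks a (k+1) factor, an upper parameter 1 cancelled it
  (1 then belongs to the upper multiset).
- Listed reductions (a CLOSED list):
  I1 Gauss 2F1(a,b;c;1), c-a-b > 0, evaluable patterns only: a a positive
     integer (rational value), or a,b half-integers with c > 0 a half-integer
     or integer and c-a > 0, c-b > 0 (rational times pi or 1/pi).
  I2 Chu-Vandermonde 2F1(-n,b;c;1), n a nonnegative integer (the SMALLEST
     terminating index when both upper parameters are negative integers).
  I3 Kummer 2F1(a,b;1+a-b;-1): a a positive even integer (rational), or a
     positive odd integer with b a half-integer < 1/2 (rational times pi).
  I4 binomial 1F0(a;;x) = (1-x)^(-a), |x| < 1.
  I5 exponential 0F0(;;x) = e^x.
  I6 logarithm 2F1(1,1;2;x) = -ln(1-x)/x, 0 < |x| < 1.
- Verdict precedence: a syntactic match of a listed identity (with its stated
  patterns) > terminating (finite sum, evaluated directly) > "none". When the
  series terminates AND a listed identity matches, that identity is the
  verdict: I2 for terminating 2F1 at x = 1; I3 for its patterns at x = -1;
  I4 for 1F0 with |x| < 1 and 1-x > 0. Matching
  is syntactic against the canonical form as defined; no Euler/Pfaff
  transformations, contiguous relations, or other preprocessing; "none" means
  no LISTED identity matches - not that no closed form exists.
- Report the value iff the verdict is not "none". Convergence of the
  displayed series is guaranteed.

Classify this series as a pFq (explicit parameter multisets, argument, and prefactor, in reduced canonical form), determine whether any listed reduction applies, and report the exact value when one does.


The series (x = \frac{7}{2}) is 3F2: upper {-10, -\frac{1}{2}, 3}, lower {1, 2}, prefactor -\frac{1}{3}. Verdict: terminating. With -10 upstairs the series is a 11-term polynomial sum; evaluated term by term. Hence: \frac{18172257819}{134217728}.

Structural cue: x = \frac{7}{2} and the running product (C = -1/3, x = 7/2) telescopes to a rising factorial.
Step ratio: r(k) = \frac{7}{2} * (k-10) (k-\frac{1}{2}) (k+3) / [(k+1) (k+2) (k+1)] ; factor over Q: parameters, x = \frac{7}{2}, and C = -\frac{1}{3}.
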